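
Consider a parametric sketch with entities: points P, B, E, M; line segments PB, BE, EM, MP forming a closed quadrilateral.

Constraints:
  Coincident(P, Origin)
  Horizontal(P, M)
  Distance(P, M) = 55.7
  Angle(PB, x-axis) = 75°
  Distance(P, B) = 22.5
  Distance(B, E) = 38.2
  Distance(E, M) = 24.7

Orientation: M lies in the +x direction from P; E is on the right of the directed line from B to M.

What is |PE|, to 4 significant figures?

32.42

P is at the origin; PM is horizontal with |PM| = 55.7 and M in +x, so M = (55.7, 0). PB runs at 75.0° with |PB| = 22.5, so B = (5.823, 21.73). E is determined by |BE| = 38.2 and |EM| = 24.7 together: it lies at the intersection of circle(B, 38.2) and circle(M, 24.7). With |BM| = 54.41, the foot of the radical line on BM is 35.01 from B and the perpendicular offset is √(38.2² − 35.01²) = 15.29. Taking the right-of-BM solution: E = (31.81, -6.267).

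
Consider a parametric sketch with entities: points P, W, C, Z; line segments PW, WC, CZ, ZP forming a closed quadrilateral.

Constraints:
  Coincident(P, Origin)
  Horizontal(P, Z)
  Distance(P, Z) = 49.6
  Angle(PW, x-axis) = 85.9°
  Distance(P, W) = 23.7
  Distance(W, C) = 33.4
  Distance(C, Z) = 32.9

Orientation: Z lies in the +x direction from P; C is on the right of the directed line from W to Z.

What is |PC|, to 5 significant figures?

18.227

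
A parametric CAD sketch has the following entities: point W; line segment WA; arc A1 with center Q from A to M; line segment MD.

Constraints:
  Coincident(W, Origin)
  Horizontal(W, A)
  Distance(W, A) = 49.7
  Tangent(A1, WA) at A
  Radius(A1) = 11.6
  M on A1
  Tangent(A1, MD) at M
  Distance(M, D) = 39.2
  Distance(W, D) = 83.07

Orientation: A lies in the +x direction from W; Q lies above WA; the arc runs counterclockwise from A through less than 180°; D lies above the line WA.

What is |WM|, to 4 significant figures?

61.91

Checks: |WA| = 49.70 ✓; |QM| = 11.60 ✓; ∠(QM, MD) = 90.00° ✓; |MD| = 39.20 ✓; |WD| = 83.07 ✓.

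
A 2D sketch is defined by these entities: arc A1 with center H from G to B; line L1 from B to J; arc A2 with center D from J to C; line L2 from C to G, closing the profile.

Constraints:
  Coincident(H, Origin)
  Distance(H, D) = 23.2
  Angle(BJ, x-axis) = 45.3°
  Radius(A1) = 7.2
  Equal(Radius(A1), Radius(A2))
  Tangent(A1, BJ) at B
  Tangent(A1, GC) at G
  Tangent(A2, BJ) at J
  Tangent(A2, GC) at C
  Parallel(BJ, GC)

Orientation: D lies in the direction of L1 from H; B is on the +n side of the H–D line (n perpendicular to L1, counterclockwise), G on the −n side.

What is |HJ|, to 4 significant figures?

24.29

The slot axis is L1's direction at 45.3°, so u = (cos 45.3°, sin 45.3°) = (0.7034, 0.7108) and n = (−sin 45.3°, cos 45.3°) = (-0.7108, 0.7034). H is at the origin and D lies 23.2 along u from H, so D = 23.2·u = (16.32, 16.49). Tangency of A1 to both parallel lines with radius 7.2 puts B and G at H ± 7.2·n: B = (-5.118, 5.064), G = (5.118, -5.064). Equal radii place J and C the same way about D: J = D + 7.2·n = (11.20, 21.55), C = D − 7.2·n = (21.44, 11.43). Then |HJ| = |J − H| = 24.29.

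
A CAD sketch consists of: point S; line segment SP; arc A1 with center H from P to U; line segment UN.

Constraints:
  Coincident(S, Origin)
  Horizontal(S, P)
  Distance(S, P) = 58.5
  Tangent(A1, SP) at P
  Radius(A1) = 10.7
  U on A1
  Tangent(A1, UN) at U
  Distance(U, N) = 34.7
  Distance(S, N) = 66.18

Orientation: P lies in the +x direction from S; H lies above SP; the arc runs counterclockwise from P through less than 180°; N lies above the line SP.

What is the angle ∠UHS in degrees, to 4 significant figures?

156.5°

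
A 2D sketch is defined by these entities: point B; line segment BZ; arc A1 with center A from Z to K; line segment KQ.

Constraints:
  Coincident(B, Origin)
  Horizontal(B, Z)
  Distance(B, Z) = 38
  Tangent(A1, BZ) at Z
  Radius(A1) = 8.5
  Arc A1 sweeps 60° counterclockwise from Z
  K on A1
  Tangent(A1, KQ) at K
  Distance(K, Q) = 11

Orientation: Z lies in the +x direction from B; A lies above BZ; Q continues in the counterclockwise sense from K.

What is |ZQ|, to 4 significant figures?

18.85

B is at the origin; BZ is horizontal with |BZ| = 38.0 and Z on the +x side, so Z = (38.00, 0.000). Tangency of A1 to BZ means the radius AZ is perpendicular to BZ, so A = Z + (0, 8.5) = (38.00, 8.500). On A1, Z sits at bearing -90° from A; a 60° counterclockwise sweep puts K at bearing -30°, so K = A + 8.5·(cos -30°, sin -30°) = (45.36, 4.250). The tangent condition forces AK to be normal to KQ, so KQ runs along (−sin -30°, cos -30°); with |KQ| = 11.0, Q = (50.86, 13.78). Then |ZQ| = |Q − Z| = 18.85.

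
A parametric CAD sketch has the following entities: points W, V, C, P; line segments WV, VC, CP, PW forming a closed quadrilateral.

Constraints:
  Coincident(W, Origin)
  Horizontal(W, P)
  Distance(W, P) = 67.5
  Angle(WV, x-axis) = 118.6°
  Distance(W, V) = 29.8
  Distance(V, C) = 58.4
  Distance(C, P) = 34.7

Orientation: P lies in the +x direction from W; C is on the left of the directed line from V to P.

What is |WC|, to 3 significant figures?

51.0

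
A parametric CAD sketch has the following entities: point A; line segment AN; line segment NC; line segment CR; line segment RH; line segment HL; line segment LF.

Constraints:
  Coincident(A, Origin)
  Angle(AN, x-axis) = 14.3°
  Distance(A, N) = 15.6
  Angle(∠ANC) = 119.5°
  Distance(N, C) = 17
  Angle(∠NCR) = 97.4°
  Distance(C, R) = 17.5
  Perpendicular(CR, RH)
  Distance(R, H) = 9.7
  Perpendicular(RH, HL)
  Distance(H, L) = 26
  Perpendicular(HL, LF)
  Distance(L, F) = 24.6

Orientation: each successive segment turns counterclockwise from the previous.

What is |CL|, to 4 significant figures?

12.90

A is at the origin; AN runs at 14.3° with length 15.6, so N = (15.12, 3.853). ∠ANC = 119.5° gives NC at 74.80° from the x-axis; with |NC| = 17.0, C = (19.57, 20.26). ∠NCR = 97.4° gives CR at 157.4° from the x-axis; with |CR| = 17.5, R = (3.418, 26.98). The perpendicularity gives RH at right angles to CR, so RH runs at -112.6°; with |RH| = 9.7, H = (-0.3100, 18.03). RH is perpendicular to HL, so HL runs at -22.60°; with |HL| = 26.0, L = (23.69, 8.037). Then |CL| = |L − C| = 12.90.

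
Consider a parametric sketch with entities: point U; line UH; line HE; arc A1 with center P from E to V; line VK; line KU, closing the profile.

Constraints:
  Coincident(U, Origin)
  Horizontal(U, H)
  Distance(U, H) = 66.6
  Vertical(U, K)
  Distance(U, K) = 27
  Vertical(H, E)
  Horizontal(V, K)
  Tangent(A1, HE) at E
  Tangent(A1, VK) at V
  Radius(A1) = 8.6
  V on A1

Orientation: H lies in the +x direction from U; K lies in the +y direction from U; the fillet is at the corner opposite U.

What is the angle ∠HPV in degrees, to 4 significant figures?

154.9°

U is at the origin; UH is horizontal with |UH| = 66.6 and H on the +x side, so H = (66.60, 0.000). UK is vertical with |UK| = 27.0 and K on the +y side, so K = (0.000, 27.00). The virtual corner opposite U is at (66.60, 27.00). The tangent condition forces PE to be normal to HE and A1 meets VK tangentially, so PV is at right angles to VK, with radius 8.6, so the center P sits 8.6 in from both sides at P = (58.00, 18.40). That places the tangent points at E = (66.60, 18.40) on HE and V = (58.00, 27.00) on VK. Then cos ∠HPV = PH·PV / (|PH||PV|), giving 154.9°.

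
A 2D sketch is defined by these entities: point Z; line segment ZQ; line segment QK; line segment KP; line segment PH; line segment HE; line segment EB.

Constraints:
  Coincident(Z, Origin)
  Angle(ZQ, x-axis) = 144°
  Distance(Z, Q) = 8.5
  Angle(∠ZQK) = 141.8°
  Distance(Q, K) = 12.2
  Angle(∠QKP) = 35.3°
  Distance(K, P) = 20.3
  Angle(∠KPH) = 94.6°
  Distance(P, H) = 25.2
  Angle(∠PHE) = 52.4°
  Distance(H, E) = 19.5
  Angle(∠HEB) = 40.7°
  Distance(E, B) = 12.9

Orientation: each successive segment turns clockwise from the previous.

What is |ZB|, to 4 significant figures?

6.158

Z is at the origin; ZQ runs at 144.0° with length 8.5, so Q = (-6.877, 4.996). ∠ZQK = 141.8° gives QK at 105.8° from the x-axis; with |QK| = 12.2, K = (-10.20, 16.74). ∠QKP = 35.3° gives KP at -38.90° from the x-axis; with |KP| = 20.3, P = (5.600, 3.988). ∠KPH = 94.6° gives PH at -124.3° from the x-axis; with |PH| = 25.2, H = (-8.601, -16.83). ∠PHE = 52.4° gives HE at 108.1° from the x-axis; with |HE| = 19.5, E = (-14.66, 1.705). ∠HEB = 40.7° gives EB at -31.20° from the x-axis; with |EB| = 12.9, B = (-3.625, -4.978). Then |ZB| = |B − Z| = 6.158.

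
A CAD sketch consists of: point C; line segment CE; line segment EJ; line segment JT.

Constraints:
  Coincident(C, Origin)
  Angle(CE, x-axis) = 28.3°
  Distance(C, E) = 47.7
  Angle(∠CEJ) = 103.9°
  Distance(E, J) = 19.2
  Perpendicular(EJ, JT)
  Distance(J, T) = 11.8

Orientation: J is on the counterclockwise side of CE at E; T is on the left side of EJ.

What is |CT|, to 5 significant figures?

46.157

C is at the origin; CE runs at 28.3° with length 47.7, so E = 47.7·(cos 28.3°, sin 28.3°) = (41.999, 22.614). ∠CEJ = 103.9°, so EJ runs at 28.3° + (180° − 103.9°) = 104.40° from the x-axis; with |EJ| = 19.2, J = E + 19.2·(cos 104.40°, sin 104.40°) = (37.224, 41.211). EJ is perpendicular to JT; with |JT| = 11.8 on the left of EJ, T = J + 11.8·(-0.96858, -0.24869) = (25.795, 38.276). Then |CT| = |T − C| = 46.157.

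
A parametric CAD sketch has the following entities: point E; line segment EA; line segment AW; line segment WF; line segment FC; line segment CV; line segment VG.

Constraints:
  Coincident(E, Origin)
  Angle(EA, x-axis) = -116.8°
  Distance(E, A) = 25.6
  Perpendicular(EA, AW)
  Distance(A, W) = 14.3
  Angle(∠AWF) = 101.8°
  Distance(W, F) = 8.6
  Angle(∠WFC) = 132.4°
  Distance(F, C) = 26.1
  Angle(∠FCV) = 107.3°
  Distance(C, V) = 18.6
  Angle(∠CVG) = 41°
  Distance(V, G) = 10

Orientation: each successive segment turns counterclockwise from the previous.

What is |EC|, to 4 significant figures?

4.065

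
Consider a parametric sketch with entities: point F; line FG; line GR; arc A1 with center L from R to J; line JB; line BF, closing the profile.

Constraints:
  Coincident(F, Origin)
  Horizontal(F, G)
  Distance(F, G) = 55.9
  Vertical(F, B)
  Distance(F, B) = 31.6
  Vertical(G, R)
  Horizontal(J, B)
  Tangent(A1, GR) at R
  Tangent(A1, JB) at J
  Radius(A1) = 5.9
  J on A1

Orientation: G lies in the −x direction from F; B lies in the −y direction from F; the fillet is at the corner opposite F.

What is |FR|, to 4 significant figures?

61.52

F is at the origin; FG is horizontal with |FG| = 55.9 and G on the −x side, so G = (-55.90, 0.000). F and B share the same x with |FB| = 31.6 and B on the −y side, so B = (0.000, -31.60). The virtual corner opposite F is at (-55.90, -31.60). The tangent condition forces LR to be normal to GR and A1 meets JB tangentially, so LJ is at right angles to JB, with radius 5.9, so the center L sits 5.9 in from both sides at L = (-50.00, -25.70). That places the tangent points at R = (-55.90, -25.70) on GR and J = (-50.00, -31.60) on JB. Then |FR| = |R − F| = 61.52.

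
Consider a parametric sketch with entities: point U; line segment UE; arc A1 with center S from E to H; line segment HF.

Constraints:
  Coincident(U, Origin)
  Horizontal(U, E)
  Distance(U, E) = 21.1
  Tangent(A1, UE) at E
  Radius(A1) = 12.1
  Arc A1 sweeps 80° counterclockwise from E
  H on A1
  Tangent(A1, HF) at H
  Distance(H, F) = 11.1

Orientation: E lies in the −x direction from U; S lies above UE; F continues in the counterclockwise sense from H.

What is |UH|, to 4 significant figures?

13.58

U is at the origin; UE is horizontal with |UE| = 21.1 and E on the −x side, so E = (-21.10, 0.000). Tangency of A1 to UE means the radius SE is perpendicular to UE, so S = E + (0, 12.1) = (-21.10, 12.10). On A1, E sits at bearing -90° from S; an 80° counterclockwise sweep puts H at bearing -10°, so H = S + 12.1·(cos -10°, sin -10°) = (-9.184, 9.999). Then |UH| = |H − U| = 13.58.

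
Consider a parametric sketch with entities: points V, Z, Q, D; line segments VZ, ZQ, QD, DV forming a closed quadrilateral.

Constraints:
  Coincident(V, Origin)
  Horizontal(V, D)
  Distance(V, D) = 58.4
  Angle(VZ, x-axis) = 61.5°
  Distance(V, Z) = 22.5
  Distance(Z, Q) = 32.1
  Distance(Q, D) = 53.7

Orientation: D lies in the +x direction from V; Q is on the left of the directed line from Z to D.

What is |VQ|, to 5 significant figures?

54.465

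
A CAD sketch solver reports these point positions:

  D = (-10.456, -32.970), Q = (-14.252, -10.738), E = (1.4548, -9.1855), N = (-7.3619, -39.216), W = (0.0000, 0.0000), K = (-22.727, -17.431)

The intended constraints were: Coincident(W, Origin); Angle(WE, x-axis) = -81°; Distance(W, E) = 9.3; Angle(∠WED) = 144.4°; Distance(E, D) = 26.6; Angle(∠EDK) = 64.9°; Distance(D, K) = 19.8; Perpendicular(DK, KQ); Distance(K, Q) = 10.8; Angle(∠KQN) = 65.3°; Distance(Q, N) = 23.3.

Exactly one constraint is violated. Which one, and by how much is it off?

Distance(Q, N) = 23.3 — off by 6.00.

W = (0.00, 0.00) ✓; WE at -81.00° ✓; |WE| = 9.300 ✓; ∠WED = 144.4° ✓; |ED| = 26.60 ✓; ∠EDK = 64.90° ✓; |DK| = 19.80 ✓; ∠(DK, KQ) = 90.00° ✓; |KQ| = 10.80 ✓; ∠KQN = 65.30° ✓; |QN| = 29.30 ✗.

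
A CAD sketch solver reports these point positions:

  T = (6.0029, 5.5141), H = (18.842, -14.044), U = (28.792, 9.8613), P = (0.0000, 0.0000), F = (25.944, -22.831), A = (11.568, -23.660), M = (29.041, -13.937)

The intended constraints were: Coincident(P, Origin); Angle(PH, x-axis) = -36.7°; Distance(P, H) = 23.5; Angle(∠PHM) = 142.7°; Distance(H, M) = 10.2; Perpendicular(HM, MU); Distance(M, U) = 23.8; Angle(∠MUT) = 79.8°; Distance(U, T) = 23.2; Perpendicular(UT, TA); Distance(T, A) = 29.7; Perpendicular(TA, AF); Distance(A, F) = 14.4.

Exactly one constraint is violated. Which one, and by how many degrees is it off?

Perpendicular(TA, AF) — off by 7.50°.

P = (0.00, 0.00) ✓; PH at -36.70° ✓; |PH| = 23.50 ✓; ∠PHM = 142.7° ✓; |HM| = 10.20 ✓; ∠(HM, MU) = 90.00° ✓; |MU| = 23.80 ✓; ∠MUT = 79.80° ✓; |UT| = 23.20 ✓; ∠(UT, TA) = 90.00° ✓; |TA| = 29.70 ✓; ∠(TA, AF) = 82.50° ✗; |AF| = 14.40 ✓.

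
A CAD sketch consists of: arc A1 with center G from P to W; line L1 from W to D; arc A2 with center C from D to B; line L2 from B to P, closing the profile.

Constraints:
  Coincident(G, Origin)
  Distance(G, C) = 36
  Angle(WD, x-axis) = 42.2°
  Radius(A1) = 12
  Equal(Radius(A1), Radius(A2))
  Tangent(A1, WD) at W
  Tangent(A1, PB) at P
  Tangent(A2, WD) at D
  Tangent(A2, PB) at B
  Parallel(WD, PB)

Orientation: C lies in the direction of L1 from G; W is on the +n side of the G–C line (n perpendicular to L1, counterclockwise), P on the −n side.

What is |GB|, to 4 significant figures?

37.95

Tangency of A1 to both parallel lines with radius 12.0 puts W and P at G ± 12.0·n: W = (-8.061, 8.890), P = (8.061, -8.890). Equal radii place D and B the same way about C: D = C + 12.0·n = (18.61, 33.07), B = C − 12.0·n = (34.73, 15.29). Then |GB| = |B − G| = 37.95.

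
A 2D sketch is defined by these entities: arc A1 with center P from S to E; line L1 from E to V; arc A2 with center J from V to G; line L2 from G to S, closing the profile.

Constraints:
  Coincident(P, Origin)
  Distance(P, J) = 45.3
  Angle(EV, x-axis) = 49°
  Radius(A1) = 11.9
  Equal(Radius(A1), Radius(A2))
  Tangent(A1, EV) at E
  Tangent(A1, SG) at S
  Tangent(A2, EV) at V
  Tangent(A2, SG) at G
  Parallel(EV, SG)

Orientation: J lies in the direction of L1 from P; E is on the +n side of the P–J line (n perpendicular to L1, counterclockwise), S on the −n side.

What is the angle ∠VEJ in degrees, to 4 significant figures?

14.72°

The slot axis is L1's direction at 49.0°, so u = (cos 49.0°, sin 49.0°) = (0.6561, 0.7547) and n = (−sin 49.0°, cos 49.0°) = (-0.7547, 0.6561). P is at the origin and J lies 45.3 along u from P, so J = 45.3·u = (29.72, 34.19). Tangency of A1 to both parallel lines with radius 11.9 puts E and S at P ± 11.9·n: E = (-8.981, 7.807), S = (8.981, -7.807). Equal radii place V and G the same way about J: V = J + 11.9·n = (20.74, 42.00), G = J − 11.9·n = (38.70, 26.38). Then cos ∠VEJ = EV·EJ / (|EV||EJ|), giving 14.72°.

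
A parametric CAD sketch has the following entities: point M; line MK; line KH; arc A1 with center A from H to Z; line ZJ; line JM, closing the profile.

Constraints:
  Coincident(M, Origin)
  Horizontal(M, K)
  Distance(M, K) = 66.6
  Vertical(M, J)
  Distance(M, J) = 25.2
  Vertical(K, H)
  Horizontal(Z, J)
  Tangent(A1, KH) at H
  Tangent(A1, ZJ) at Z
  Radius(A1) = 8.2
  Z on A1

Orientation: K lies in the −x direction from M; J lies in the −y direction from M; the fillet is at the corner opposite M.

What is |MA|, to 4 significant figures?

60.82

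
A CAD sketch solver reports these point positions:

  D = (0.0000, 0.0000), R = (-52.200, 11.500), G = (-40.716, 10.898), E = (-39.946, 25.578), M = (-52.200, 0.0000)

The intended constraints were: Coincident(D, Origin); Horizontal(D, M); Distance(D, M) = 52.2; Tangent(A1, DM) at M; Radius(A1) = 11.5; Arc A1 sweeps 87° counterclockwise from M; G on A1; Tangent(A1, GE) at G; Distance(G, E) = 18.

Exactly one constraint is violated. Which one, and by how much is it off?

Distance(G, E) = 18 — off by 3.30.

D = (0.00, 0.00) ✓; D.y = 0.00, M.y = 0.00 ✓; |DM| = 52.20 ✓; ∠(RM, MD) = 90.00° ✓; |RM| = 11.50 ✓; bearing(R→G) − bearing(R→M) = 87.00° ✓; |RG| = 11.50 ✓; ∠(RG, GE) = 90.00° ✓; |GE| = 14.70 ✗.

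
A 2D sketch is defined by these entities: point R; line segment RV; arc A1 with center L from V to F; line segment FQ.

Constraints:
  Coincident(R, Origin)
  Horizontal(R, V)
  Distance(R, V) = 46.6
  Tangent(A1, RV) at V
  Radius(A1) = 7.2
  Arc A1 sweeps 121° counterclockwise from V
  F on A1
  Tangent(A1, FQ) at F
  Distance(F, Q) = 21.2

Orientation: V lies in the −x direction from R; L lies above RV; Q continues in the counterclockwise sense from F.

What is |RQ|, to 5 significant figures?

59.010

R is at the origin; RV is horizontal with |RV| = 46.6 and V on the −x side, so V = (-46.600, 0.0000). A1 meets RV tangentially, so LV is at right angles to RV, so L = V + (0, 7.2) = (-46.600, 7.2000). On A1, V sits at bearing -90° from L; a 121° counterclockwise sweep puts F at bearing 31°, so F = L + 7.2·(cos 31°, sin 31°) = (-40.428, 10.908). Since A1 is tangent to FQ there, LF ⟂ FQ, so FQ runs along (−sin 31°, cos 31°); with |FQ| = 21.2, Q = (-51.347, 29.080). Then |RQ| = |Q − R| = 59.010.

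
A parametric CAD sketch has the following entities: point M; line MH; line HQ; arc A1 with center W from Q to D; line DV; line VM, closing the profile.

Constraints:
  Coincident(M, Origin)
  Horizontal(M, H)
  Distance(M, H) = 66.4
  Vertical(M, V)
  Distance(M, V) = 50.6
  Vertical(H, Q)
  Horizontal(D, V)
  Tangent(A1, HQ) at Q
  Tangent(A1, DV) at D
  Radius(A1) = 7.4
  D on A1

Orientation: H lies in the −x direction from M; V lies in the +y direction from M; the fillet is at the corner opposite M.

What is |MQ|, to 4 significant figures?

79.22

M is at the origin; M and H share the same y with |MH| = 66.4 and H on the −x side, so H = (-66.40, 0.000). MV is vertical with |MV| = 50.6 and V on the +y side, so V = (0.000, 50.60). The virtual corner opposite M is at (-66.40, 50.60). Tangency of A1 to HQ means the radius WQ is perpendicular to HQ and since A1 is tangent to DV there, WD ⟂ DV, with radius 7.4, so the center W sits 7.4 in from both sides at W = (-59.00, 43.20). That places the tangent points at Q = (-66.40, 43.20) on HQ and D = (-59.00, 50.60) on DV. Then |MQ| = |Q − M| = 79.22.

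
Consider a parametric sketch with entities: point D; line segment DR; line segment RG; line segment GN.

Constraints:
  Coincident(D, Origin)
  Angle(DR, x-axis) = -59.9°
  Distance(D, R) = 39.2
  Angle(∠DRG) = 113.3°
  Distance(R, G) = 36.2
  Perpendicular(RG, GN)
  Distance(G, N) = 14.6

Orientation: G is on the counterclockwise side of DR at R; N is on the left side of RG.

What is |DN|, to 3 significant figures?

56.0

D is at the origin; DR runs at -59.9° with length 39.2, so R = 39.2·(cos -59.9°, sin -59.9°) = (19.7, -33.9). ∠DRG = 113.3°, so RG runs at -59.9° + (180° − 113.3°) = 6.80° from the x-axis; with |RG| = 36.2, G = R + 36.2·(cos 6.80°, sin 6.80°) = (55.6, -29.6). RG ⟂ GN; with |GN| = 14.6 on the left of RG, N = G + 14.6·(-0.118, 0.993) = (53.9, -15.1). Then |DN| = |N − D| = 56.0.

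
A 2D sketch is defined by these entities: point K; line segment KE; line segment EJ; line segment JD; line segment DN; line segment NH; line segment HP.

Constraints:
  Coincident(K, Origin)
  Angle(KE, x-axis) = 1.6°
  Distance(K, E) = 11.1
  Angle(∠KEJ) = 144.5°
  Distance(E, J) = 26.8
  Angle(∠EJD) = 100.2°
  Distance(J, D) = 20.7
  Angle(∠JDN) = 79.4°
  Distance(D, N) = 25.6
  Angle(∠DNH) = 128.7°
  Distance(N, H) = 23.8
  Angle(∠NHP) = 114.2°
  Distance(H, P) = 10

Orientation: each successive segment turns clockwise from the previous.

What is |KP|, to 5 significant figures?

14.305

K is at the origin; KE runs at 1.6° with length 11.1, so E = (11.096, 0.30993). ∠KEJ = 144.5° gives EJ at -33.900° from the x-axis; with |EJ| = 26.8, J = (33.340, -14.638). ∠EJD = 100.2° gives JD at -113.70° from the x-axis; with |JD| = 20.7, D = (25.020, -33.592). ∠JDN = 79.4° gives DN at 145.70° from the x-axis; with |DN| = 25.6, N = (3.8716, -19.166). ∠DNH = 128.7° gives NH at 94.400° from the x-axis; with |NH| = 23.8, H = (2.0457, 4.5643). ∠NHP = 114.2° gives HP at 28.600° from the x-axis; with |HP| = 10.0, P = (10.825, 9.3512). Then |KP| = |P − K| = 14.305.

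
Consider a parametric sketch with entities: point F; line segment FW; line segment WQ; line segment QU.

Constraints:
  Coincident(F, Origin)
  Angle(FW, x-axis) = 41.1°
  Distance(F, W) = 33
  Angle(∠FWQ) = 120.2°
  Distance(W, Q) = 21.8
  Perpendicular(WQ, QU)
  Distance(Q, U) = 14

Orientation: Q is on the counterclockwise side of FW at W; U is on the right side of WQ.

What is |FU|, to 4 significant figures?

57.29

F is at the origin; FW runs at 41.1° with length 33.0, so W = 33.0·(cos 41.1°, sin 41.1°) = (24.87, 21.69). ∠FWQ = 120.2°, so WQ runs at 41.1° + (180° − 120.2°) = 100.9° from the x-axis; with |WQ| = 21.8, Q = W + 21.8·(cos 100.9°, sin 100.9°) = (20.75, 43.10). WQ ⟂ QU; with |QU| = 14.0 on the right of WQ, U = Q + 14.0·(0.9820, 0.1891) = (34.49, 45.75). Then |FU| = |U − F| = 57.29.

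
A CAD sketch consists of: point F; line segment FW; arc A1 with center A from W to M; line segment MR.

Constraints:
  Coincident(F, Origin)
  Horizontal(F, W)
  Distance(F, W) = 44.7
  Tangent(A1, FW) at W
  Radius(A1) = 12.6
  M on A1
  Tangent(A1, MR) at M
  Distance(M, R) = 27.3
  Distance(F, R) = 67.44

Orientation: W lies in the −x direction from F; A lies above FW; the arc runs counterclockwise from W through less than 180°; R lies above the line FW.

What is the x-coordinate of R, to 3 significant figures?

-53.2

Checks: |AW| = 12.60 ✓; |AM| = 12.60 ✓; ∠(AM, MR) = 90.00° ✓; |MR| = 27.30 ✓; |FR| = 67.44 ✓.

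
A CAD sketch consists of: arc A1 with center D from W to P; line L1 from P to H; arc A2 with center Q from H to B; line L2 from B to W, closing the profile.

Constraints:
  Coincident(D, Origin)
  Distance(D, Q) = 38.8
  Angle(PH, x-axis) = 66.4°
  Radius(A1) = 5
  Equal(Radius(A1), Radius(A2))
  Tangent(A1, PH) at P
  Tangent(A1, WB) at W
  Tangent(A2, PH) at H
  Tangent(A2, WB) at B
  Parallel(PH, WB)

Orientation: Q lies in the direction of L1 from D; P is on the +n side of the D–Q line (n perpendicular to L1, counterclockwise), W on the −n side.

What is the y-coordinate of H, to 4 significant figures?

37.56

The slot axis is L1's direction at 66.4°, so u = (cos 66.4°, sin 66.4°) = (0.4003, 0.9164) and n = (−sin 66.4°, cos 66.4°) = (-0.9164, 0.4003). D is at the origin and Q lies 38.8 along u from D, so Q = 38.8·u = (15.53, 35.55). Tangency of A1 to both parallel lines with radius 5.0 puts P and W at D ± 5.0·n: P = (-4.582, 2.002), W = (4.582, -2.002). Equal radii place H and B the same way about Q: H = Q + 5.0·n = (10.95, 37.56), B = Q − 5.0·n = (20.12, 33.55). So H.y = 37.56.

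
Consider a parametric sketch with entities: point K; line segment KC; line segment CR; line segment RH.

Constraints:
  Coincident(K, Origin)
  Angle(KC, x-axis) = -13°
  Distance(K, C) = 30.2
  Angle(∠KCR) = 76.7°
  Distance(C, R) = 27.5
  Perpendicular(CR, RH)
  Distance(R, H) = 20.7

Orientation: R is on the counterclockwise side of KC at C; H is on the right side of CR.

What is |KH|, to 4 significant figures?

54.14

K is at the origin; KC runs at -13.0° with length 30.2, so C = 30.2·(cos -13.0°, sin -13.0°) = (29.43, -6.794). ∠KCR = 76.7°, so CR runs at -13.0° + (180° − 76.7°) = 90.30° from the x-axis; with |CR| = 27.5, R = C + 27.5·(cos 90.30°, sin 90.30°) = (29.28, 20.71). CR ⟂ RH; with |RH| = 20.7 on the right of CR, H = R + 20.7·(1.000, 0.005236) = (49.98, 20.81). Then |KH| = |H − K| = 54.14.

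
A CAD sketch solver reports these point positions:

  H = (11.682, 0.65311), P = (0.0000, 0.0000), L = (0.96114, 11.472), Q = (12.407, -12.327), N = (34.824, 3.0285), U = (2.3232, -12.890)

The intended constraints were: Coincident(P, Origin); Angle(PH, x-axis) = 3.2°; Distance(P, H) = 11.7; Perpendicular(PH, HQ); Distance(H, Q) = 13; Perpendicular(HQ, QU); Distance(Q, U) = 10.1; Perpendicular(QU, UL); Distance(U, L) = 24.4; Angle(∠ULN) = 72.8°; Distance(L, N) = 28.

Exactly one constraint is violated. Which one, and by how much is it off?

Distance(L, N) = 28 — off by 6.90.

P = (0.00, 0.00) ✓; PH at 3.200° ✓; |PH| = 11.70 ✓; ∠(PH, HQ) = 90.00° ✓; |HQ| = 13.00 ✓; ∠(HQ, QU) = 90.00° ✓; |QU| = 10.10 ✓; ∠(QU, UL) = 90.00° ✓; |UL| = 24.40 ✓; ∠ULN = 72.80° ✓; |LN| = 34.90 ✗.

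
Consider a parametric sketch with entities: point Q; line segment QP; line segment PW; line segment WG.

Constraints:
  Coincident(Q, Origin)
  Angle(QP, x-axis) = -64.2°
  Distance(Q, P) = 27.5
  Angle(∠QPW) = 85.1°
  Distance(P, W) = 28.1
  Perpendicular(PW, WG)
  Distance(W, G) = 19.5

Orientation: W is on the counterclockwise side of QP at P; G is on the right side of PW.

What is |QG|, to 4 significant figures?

53.50

Q is at the origin; QP runs at -64.2° with length 27.5, so P = 27.5·(cos -64.2°, sin -64.2°) = (11.97, -24.76). ∠QPW = 85.1°, so PW runs at -64.2° + (180° − 85.1°) = 30.70° from the x-axis; with |PW| = 28.1, W = P + 28.1·(cos 30.70°, sin 30.70°) = (36.13, -10.41). PW ⟂ WG; with |WG| = 19.5 on the right of PW, G = W + 19.5·(0.5105, -0.8599) = (46.09, -27.18). Then |QG| = |G − Q| = 53.50.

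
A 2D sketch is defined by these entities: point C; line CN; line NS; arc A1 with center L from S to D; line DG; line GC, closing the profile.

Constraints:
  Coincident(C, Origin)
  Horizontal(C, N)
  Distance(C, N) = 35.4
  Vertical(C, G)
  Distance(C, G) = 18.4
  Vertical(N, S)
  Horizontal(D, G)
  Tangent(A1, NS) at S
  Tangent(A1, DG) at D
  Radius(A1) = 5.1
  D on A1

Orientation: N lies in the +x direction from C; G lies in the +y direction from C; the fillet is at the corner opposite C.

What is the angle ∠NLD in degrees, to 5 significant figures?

159.02°

C is at the origin; C and N share the same y with |CN| = 35.4 and N on the +x side, so N = (35.400, 0.0000). CG is vertical with |CG| = 18.4 and G on the +y side, so G = (0.0000, 18.400). The virtual corner opposite C is at (35.400, 18.400). The tangent condition forces LS to be normal to NS and since A1 is tangent to DG there, LD ⟂ DG, with radius 5.1, so the center L sits 5.1 in from both sides at L = (30.300, 13.300). That places the tangent points at S = (35.400, 13.300) on NS and D = (30.300, 18.400) on DG. Then cos ∠NLD = LN·LD / (|LN||LD|), giving 159.02°.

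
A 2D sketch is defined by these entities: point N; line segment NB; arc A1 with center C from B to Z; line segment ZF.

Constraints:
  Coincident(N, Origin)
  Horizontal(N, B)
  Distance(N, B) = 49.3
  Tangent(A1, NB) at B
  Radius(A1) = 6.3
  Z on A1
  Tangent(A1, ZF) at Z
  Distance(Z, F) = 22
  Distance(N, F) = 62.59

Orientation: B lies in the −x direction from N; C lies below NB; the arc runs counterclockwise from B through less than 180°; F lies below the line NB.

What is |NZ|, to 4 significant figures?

55.95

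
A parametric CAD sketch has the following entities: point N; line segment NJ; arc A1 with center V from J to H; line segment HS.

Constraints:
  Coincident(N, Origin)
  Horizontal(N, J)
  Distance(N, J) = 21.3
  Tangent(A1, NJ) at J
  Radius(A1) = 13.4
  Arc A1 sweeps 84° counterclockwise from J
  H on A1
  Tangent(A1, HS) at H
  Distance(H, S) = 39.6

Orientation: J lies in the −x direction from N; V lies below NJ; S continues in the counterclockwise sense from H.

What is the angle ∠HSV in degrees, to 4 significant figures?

18.69°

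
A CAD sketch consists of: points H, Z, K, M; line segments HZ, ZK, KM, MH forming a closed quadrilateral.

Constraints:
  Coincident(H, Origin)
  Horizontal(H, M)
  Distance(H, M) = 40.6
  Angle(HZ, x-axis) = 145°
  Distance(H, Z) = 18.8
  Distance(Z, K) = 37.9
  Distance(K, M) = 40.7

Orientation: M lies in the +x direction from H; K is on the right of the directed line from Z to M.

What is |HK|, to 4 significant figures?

21.51

Checks: |ZK| = 37.90 ✓; |KM| = 40.70 ✓.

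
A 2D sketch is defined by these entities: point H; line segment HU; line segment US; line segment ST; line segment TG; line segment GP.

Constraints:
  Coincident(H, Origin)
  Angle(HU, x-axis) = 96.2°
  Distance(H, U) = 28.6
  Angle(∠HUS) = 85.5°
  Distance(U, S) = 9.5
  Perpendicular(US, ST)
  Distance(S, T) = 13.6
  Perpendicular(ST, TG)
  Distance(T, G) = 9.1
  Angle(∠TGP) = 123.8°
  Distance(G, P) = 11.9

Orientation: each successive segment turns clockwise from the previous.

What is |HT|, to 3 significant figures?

16.6

H is at the origin; HU runs at 96.2° with length 28.6, so U = (-3.09, 28.4). ∠HUS = 85.5° gives US at 1.70° from the x-axis; with |US| = 9.5, S = (6.41, 28.7). The perpendicularity gives ST at right angles to US, so ST runs at -88.3°; with |ST| = 13.6, T = (6.81, 15.1). Then |HT| = |T − H| = 16.6.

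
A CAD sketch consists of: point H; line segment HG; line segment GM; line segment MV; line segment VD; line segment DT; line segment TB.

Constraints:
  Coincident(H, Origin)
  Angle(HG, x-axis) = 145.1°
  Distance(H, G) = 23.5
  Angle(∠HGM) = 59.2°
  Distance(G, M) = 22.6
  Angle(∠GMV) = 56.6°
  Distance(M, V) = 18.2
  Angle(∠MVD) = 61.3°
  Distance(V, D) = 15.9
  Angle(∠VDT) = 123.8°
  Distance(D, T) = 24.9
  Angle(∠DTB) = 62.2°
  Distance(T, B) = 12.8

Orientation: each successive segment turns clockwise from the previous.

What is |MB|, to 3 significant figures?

10.3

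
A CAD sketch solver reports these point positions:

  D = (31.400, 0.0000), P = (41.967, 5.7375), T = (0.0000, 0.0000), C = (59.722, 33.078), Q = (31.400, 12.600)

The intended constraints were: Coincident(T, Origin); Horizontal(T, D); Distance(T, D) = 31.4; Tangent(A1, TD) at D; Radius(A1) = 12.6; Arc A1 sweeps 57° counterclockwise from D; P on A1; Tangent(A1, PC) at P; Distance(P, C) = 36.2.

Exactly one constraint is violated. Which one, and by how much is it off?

Distance(P, C) = 36.2 — off by 3.60.

T = (0.00, 0.00) ✓; T.y = 0.00, D.y = 0.00 ✓; |TD| = 31.40 ✓; ∠(QD, DT) = 90.00° ✓; |QD| = 12.60 ✓; bearing(Q→P) − bearing(Q→D) = 57.00° ✓; |QP| = 12.60 ✓; ∠(QP, PC) = 90.00° ✓; |PC| = 32.60 ✗.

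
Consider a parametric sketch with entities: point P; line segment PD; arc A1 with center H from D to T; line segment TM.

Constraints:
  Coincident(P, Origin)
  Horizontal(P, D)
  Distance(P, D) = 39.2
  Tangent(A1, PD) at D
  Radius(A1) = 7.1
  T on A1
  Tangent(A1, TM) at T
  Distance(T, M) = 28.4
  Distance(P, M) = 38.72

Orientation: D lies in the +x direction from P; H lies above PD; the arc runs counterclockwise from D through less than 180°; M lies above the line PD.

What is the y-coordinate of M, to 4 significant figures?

31.32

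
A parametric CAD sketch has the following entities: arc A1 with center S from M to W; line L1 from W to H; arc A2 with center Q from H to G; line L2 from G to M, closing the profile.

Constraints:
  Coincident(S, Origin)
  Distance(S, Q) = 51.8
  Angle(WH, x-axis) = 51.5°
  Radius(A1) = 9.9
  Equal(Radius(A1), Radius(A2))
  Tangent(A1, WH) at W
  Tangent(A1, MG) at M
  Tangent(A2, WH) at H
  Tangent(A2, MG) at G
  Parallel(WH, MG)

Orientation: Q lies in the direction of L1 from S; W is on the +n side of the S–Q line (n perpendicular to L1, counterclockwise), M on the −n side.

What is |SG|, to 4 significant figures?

52.74

The slot axis is L1's direction at 51.5°, so u = (cos 51.5°, sin 51.5°) = (0.6225, 0.7826) and n = (−sin 51.5°, cos 51.5°) = (-0.7826, 0.6225). S is at the origin and Q lies 51.8 along u from S, so Q = 51.8·u = (32.25, 40.54). Tangency of A1 to both parallel lines with radius 9.9 puts W and M at S ± 9.9·n: W = (-7.748, 6.163), M = (7.748, -6.163). Equal radii place H and G the same way about Q: H = Q + 9.9·n = (24.50, 46.70), G = Q − 9.9·n = (39.99, 34.38). Then |SG| = |G − S| = 52.74.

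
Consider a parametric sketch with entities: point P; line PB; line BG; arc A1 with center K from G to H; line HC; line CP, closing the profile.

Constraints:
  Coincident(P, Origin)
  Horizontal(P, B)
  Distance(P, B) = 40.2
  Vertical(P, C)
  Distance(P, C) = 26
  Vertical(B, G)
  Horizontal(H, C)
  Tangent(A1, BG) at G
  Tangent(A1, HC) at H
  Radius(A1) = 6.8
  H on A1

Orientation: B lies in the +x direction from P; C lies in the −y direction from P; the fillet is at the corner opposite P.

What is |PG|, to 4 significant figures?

44.55

P is at the origin; PB is horizontal with |PB| = 40.2 and B on the +x side, so B = (40.20, 0.000). PC is vertical with |PC| = 26.0 and C on the −y side, so C = (0.000, -26.00). The virtual corner opposite P is at (40.20, -26.00). The tangent condition forces KG to be normal to BG and tangency of A1 to HC means the radius KH is perpendicular to HC, with radius 6.8, so the center K sits 6.8 in from both sides at K = (33.40, -19.20). That places the tangent points at G = (40.20, -19.20) on BG and H = (33.40, -26.00) on HC. Then |PG| = |G − P| = 44.55.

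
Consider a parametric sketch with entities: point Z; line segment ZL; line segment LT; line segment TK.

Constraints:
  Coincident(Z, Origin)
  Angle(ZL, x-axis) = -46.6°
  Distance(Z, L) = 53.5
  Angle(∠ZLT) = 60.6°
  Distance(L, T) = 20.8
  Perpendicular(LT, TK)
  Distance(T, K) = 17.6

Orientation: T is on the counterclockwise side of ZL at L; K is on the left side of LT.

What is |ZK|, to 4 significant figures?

29.52

Z is at the origin; ZL runs at -46.6° with length 53.5, so L = 53.5·(cos -46.6°, sin -46.6°) = (36.76, -38.87). ∠ZLT = 60.6°, so LT runs at -46.6° + (180° − 60.6°) = 72.80° from the x-axis; with |LT| = 20.8, T = L + 20.8·(cos 72.80°, sin 72.80°) = (42.91, -19.00). LT ⟂ TK; with |TK| = 17.6 on the left of LT, K = T + 17.6·(-0.9553, 0.2957) = (26.10, -13.80). Then |ZK| = |K − Z| = 29.52.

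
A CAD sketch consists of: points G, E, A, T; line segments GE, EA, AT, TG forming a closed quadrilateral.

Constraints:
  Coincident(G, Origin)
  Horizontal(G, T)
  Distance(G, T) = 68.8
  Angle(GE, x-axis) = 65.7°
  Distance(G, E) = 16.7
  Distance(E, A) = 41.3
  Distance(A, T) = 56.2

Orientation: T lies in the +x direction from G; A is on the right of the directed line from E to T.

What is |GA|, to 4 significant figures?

30.52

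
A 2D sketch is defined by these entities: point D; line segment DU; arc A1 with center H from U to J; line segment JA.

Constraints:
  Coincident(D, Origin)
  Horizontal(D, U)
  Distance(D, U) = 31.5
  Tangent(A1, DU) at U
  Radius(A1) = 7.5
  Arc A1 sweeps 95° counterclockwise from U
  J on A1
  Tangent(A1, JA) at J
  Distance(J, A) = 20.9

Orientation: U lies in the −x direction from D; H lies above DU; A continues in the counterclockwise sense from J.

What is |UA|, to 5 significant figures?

29.520

On A1, U sits at bearing -90° from H; a 95° counterclockwise sweep puts J at bearing 5°, so J = H + 7.5·(cos 5°, sin 5°) = (-24.029, 8.1537). A1 meets JA tangentially, so HJ is at right angles to JA, so JA runs along (−sin 5°, cos 5°); with |JA| = 20.9, A = (-25.850, 28.974). Then |UA| = |A − U| = 29.520.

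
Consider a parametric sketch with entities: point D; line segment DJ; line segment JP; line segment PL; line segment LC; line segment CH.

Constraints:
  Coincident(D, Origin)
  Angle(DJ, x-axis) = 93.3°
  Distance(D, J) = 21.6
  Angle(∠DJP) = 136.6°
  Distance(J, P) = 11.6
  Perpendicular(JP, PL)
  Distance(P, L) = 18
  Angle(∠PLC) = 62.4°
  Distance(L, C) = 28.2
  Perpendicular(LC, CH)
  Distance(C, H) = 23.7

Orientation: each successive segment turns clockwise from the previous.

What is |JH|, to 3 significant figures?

16.2

D is at the origin; DJ runs at 93.3° with length 21.6, so J = (-1.24, 21.6). ∠DJP = 136.6° gives JP at 49.9° from the x-axis; with |JP| = 11.6, P = (6.23, 30.4). JP is perpendicular to PL, so PL runs at -40.1°; with |PL| = 18.0, L = (20.0, 18.8). ∠PLC = 62.4° gives LC at -158° from the x-axis; with |LC| = 28.2, C = (-6.09, 8.14). The perpendicularity gives CH at right angles to LC, so CH runs at 112°; with |CH| = 23.7, H = (-15.1, 30.1). Then |JH| = |H − J| = 16.2.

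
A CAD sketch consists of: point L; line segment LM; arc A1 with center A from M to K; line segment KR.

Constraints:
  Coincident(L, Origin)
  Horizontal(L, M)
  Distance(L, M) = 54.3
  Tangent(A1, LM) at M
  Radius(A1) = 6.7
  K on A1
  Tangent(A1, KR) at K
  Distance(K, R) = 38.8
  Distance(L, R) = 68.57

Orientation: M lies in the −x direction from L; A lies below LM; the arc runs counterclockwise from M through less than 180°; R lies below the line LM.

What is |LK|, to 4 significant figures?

61.36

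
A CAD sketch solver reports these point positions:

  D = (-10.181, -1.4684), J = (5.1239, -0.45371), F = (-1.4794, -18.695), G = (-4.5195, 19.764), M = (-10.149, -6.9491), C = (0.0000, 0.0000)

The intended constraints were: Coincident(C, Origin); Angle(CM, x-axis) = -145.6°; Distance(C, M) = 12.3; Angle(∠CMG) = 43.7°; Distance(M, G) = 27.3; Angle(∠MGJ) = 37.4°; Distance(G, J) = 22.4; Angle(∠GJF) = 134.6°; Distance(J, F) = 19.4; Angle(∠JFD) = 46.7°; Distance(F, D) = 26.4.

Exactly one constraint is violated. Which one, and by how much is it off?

Distance(F, D) = 26.4 — off by 7.10.

C = (0.00, 0.00) ✓; CM at -145.6° ✓; |CM| = 12.30 ✓; ∠CMG = 43.70° ✓; |MG| = 27.30 ✓; ∠MGJ = 37.40° ✓; |GJ| = 22.40 ✓; ∠GJF = 134.6° ✓; |JF| = 19.40 ✓; ∠JFD = 46.70° ✓; |FD| = 19.30 ✗.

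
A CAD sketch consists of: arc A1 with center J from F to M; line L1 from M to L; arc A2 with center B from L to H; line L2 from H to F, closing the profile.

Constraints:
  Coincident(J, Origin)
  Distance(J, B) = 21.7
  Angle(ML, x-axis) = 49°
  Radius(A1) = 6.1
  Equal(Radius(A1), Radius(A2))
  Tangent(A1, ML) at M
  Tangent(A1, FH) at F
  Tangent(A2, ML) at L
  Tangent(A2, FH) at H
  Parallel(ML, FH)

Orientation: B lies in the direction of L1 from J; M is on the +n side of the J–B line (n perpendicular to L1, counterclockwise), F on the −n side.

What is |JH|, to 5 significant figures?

22.541

The slot axis is L1's direction at 49.0°, so u = (cos 49.0°, sin 49.0°) = (0.65606, 0.75471) and n = (−sin 49.0°, cos 49.0°) = (-0.75471, 0.65606). J is at the origin and B lies 21.7 along u from J, so B = 21.7·u = (14.236, 16.377). Tangency of A1 to both parallel lines with radius 6.1 puts M and F at J ± 6.1·n: M = (-4.6037, 4.0020), F = (4.6037, -4.0020). Equal radii place L and H the same way about B: L = B + 6.1·n = (9.6328, 20.379), H = B − 6.1·n = (18.840, 12.375). Then |JH| = |H − J| = 22.541.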